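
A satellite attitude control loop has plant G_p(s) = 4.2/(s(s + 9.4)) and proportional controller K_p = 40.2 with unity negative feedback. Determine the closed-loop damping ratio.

ζ = 0.362

With unity feedback the closed-loop characteristic equation is s² + 9.4s + 40.2·4.2 = s² + 9.4s + 168.8 = 0.
So ω_n² = 168.8 ⇒ ω_n = 12.99 rad/s, and ζ = 9.4/(2ω_n) = 0.362.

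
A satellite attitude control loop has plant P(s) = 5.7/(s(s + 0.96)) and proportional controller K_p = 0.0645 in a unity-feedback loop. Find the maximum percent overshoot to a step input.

The closed-loop denominator s² + 0.96s + 0.3677 gives ω_n = √0.3677 = 0.6063 and ζ = 0.96/(2ω_n) = 0.7916.
%OS = 100·exp(−πζ/√(1−ζ²)) = 100·exp(−π·0.7916/√0.3733) = 1.71%.

1.71%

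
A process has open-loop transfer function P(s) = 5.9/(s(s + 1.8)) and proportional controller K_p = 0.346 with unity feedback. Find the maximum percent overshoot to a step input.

From 1 + K_pP(s) = 0: s² + 1.8s + 2.041 = 0 ⇒ ω_n = 1.429, ζ = 0.6299.
%OS = 100·exp(−πζ/√(1−ζ²)) = 100·exp(−π·0.6299/√0.6032) = 7.82%.

7.82%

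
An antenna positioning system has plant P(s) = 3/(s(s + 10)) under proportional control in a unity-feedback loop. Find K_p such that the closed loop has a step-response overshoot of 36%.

From %OS = 100·exp(−πζ/√(1−ζ²)) = 36%, ζ = −ln(0.36)/√(π²+ln²(0.36)) = 0.3093.
Characteristic equation s² + 10s + 3K_p = 0 gives ζ = 10/(2√(3K_p)).
Setting ζ = 0.3093: √(3K_p) = 10/(2·0.3093) = 16.17, so K_p = 261.4/3 = 87.1.

K_p = 87.1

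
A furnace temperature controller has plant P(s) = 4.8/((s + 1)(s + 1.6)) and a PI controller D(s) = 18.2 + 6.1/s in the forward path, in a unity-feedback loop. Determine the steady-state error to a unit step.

The open loop D(s)P(s) has a pole at the origin (type 1), so the static position error constant is infinite and e_ss = 1/(1+∞) = 0.

0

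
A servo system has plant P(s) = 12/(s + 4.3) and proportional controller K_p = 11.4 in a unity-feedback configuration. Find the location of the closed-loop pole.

s = -141.1

Closed-loop transfer function: T(s) = K_p·P(s)/(1 + K_p·P(s)) = 136.8/(s + 4.3 + 136.8) = 136.8/(s + 141.1).
The closed-loop pole is at s = −141.1.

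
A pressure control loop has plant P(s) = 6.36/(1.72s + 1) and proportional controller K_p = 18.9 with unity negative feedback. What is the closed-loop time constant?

τ = 0.0142 s

Closed loop: T(s) = K_p·P/(1+K_p·P) = 120.2/(1.72s + 1 + 120.2), with pole at s = −(1 + 120.2)/1.72 = −70.47.
Closed-loop time constant τ = 1/70.47 = 0.0142 s.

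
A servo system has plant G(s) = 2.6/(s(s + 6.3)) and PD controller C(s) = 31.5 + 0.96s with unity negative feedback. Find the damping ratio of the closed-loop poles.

Forward path: (31.5 + 0.96s)·2.6/(s(s+6.3)). The closed-loop characteristic equation is s² + (6.3 + 2.6·0.96)s + 2.6·31.5 = 0.
That is s² + 8.796s + 81.9 = 0, so ω_n = 9.05 rad/s and ζ = 8.796/(2·9.05) = 0.486.

ζ = 0.486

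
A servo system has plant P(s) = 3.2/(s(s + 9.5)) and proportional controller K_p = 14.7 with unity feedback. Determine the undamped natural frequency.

1 + K_p·P(s) = 0 gives s² + 9.5s + 47.04 = 0.
So ω_n² = 47.04 ⇒ ω_n = 6.859 rad/s, and ζ = 9.5/(2ω_n) = 0.693.

ω_n = 6.86 rad/s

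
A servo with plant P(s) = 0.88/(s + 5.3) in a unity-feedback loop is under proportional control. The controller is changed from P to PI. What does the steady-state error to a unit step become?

Adding integral action puts a pole at s = 0 in the forward path, raising the system type to 1; a type-1 loop has zero steady-state error to a step.

0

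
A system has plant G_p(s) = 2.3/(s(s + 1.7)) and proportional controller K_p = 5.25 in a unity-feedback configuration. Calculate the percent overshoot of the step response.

45.3%

The closed-loop denominator s² + 1.7s + 12.07 gives ω_n = √12.07 = 3.475 and ζ = 1.7/(2ω_n) = 0.2446.
%OS = 100·exp(−πζ/√(1−ζ²)) = 100·exp(−π·0.2446/√0.9402) = 45.3%.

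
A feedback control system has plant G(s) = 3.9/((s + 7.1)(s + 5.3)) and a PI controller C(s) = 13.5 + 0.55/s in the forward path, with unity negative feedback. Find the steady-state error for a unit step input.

The open loop C(s)G(s) has a pole at the origin (type 1), so the static position error constant is infinite and e_ss = 1/(1+∞) = 0.

0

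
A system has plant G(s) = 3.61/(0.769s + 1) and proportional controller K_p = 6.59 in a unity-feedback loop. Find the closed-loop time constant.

τ = 0.031 s

Closed loop: T(s) = K_p·G/(1+K_p·G) = 23.79/(0.769s + 1 + 23.79), with pole at s = −(1 + 23.79)/0.769 = −32.24.
Closed-loop time constant τ = 1/32.24 = 0.031 s.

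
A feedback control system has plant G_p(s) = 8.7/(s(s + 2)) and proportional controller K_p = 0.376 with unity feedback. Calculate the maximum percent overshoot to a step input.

From 1 + K_pG_p(s) = 0: s² + 2s + 3.271 = 0 ⇒ ω_n = 1.809, ζ = 0.5529.
%OS = 100·exp(−πζ/√(1−ζ²)) = 100·exp(−π·0.5529/√0.6943) = 12.4%.

12.4%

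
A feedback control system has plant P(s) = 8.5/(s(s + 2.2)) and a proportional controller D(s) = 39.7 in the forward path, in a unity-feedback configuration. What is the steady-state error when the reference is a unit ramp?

The loop has one pole at the origin (type 1). Velocity error constant K_v = lim_{s→0} s·D(s)P(s) = 39.7·8.5/2.2 = 153.4.
Steady-state error to a unit ramp: e_ss = 1/K_v = 0.00652.

0.00652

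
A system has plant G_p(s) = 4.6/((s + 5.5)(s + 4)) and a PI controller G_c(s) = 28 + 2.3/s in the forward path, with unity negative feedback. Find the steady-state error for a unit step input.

The open loop G_c(s)G_p(s) has a pole at the origin (type 1), so the static position error constant is infinite and e_ss = 1/(1+∞) = 0.

0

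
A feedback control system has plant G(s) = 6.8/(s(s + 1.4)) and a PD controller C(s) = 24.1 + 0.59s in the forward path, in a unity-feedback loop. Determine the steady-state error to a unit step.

0

The open loop C(s)G(s) has a pole at the origin (type 1), so the static position error constant is infinite and e_ss = 1/(1+∞) = 0.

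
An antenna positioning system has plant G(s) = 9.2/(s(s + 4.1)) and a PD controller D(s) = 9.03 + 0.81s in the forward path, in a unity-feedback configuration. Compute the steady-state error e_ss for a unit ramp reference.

0.0494

The loop has one pole at the origin (type 1). Velocity error constant K_v = lim_{s→0} s·D(s)G(s) = 9.03·9.2/4.1 = 20.26.
Steady-state error to a unit ramp: e_ss = 1/K_v = 0.0494.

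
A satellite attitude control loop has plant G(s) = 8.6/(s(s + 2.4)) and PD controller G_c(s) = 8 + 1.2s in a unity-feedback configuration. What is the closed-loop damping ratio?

ζ = 0.767

Forward path: (8 + 1.2s)·8.6/(s(s+2.4)). The closed-loop characteristic equation is s² + (2.4 + 8.6·1.2)s + 8.6·8 = 0.
That is s² + 12.72s + 68.8 = 0, so ω_n = 8.295 rad/s and ζ = 12.72/(2·8.295) = 0.7668.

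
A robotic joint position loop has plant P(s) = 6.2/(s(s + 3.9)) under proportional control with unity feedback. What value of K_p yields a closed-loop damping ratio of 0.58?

K_p = 1.82

Closed-loop characteristic equation: s² + 3.9s + K_p·6.2 = 0.
So ω_n = √(6.2K_p) and 2ζω_n = 3.9, giving ζ = 3.9/(2√(6.2K_p)).
Setting ζ = 0.58: √(6.2K_p) = 3.9/(2·0.58) = 3.362, so K_p = 11.3/6.2 = 1.82.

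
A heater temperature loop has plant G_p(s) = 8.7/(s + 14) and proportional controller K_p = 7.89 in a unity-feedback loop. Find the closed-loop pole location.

Closed-loop transfer function: T(s) = K_p·G_p(s)/(1 + K_p·G_p(s)) = 68.64/(s + 14 + 68.64) = 68.64/(s + 82.64).
The closed-loop pole is at s = −82.64.

s = -82.64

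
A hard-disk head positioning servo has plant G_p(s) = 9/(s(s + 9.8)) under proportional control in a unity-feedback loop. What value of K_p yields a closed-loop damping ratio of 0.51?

K_p = 10.3

Closed-loop characteristic equation: s² + 9.8s + K_p·9 = 0.
So ω_n = √(9K_p) and 2ζω_n = 9.8, giving ζ = 9.8/(2√(9K_p)).
Setting ζ = 0.51: √(9K_p) = 9.8/(2·0.51) = 9.608, so K_p = 92.31/9 = 10.3.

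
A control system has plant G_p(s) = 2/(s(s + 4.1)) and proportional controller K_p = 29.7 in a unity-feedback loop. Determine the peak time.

T_p = 0.423 s

From 1 + K_pG_p(s) = 0: s² + 4.1s + 59.4 = 0 ⇒ ω_n = 7.707, ζ = 0.266.
Damped frequency ω_d = ω_n√(1−ζ²) = 7.43 rad/s, so peak time T_p = π/ω_d = 0.423 s.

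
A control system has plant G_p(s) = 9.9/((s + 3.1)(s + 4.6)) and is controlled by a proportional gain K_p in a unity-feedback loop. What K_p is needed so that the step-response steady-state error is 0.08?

For a type-0 loop with proportional control, e_ss = 1/(1 + K_p·G_p(0)).
G_p(0) = 0.6942. Require 1/(1 + K_p·0.6942) = 0.08, so 1 + 0.6942·K_p = 12.5.
K_p = (12.5 − 1)/0.6942 = 16.6.

K_p = 16.6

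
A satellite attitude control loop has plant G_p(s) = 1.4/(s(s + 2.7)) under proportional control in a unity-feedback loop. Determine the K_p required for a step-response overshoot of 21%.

K_p = 6.58

From %OS = 100·exp(−πζ/√(1−ζ²)) = 21%, ζ = −ln(0.21)/√(π²+ln²(0.21)) = 0.4449.
Characteristic equation s² + 2.7s + 1.4K_p = 0 gives ζ = 2.7/(2√(1.4K_p)).
Setting ζ = 0.4449: √(1.4K_p) = 2.7/(2·0.4449) = 3.034, so K_p = 9.208/1.4 = 6.58.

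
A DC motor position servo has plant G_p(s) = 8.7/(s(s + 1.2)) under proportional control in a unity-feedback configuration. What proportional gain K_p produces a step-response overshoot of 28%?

K_p = 0.293

From %OS = 100·exp(−πζ/√(1−ζ²)) = 28%, ζ = −ln(0.28)/√(π²+ln²(0.28)) = 0.3755.
Characteristic equation s² + 1.2s + 8.7K_p = 0 gives ζ = 1.2/(2√(8.7K_p)).
Setting ζ = 0.3755: √(8.7K_p) = 1.2/(2·0.3755) = 1.598, so K_p = 2.553/8.7 = 0.293.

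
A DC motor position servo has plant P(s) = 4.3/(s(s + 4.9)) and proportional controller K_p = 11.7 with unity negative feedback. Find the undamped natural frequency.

ω_n = 7.09 rad/s

The closed-loop denominator is s(s+4.9) + 11.7·4.3 = s² + 4.9s + 50.31.
So ω_n² = 50.31 ⇒ ω_n = 7.093 rad/s, and ζ = 4.9/(2ω_n) = 0.345.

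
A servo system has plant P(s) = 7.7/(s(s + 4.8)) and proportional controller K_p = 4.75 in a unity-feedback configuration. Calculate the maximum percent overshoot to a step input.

25.7%

The closed-loop denominator s² + 4.8s + 36.58 gives ω_n = √36.58 = 6.048 and ζ = 4.8/(2ω_n) = 0.3968.
%OS = 100·exp(−πζ/√(1−ζ²)) = 100·exp(−π·0.3968/√0.8425) = 25.7%.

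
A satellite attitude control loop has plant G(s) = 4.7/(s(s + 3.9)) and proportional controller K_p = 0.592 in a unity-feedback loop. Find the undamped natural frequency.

The closed-loop denominator is s(s+3.9) + 0.592·4.7 = s² + 3.9s + 2.782.
So ω_n² = 2.782 ⇒ ω_n = 1.668 rad/s, and ζ = 3.9/(2ω_n) = 1.17.

ω_n = 1.67 rad/s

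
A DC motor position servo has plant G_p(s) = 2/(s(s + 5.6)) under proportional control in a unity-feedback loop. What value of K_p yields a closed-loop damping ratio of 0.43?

K_p = 21.2

Closed-loop characteristic equation: s² + 5.6s + K_p·2 = 0.
So ω_n = √(2K_p) and 2ζω_n = 5.6, giving ζ = 5.6/(2√(2K_p)).
Setting ζ = 0.43: √(2K_p) = 5.6/(2·0.43) = 6.512, so K_p = 42.4/2 = 21.2.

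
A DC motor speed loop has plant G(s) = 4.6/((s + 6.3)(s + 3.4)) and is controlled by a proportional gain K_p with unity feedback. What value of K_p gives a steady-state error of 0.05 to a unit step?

Steady-state error for a unit step on this type-0 loop is 1/(1 + K_p·G(0)).
G(0) = 0.2148. Require 1/(1 + K_p·0.2148) = 0.05, so 1 + 0.2148·K_p = 20.
K_p = (20 − 1)/0.2148 = 88.5.

K_p = 88.5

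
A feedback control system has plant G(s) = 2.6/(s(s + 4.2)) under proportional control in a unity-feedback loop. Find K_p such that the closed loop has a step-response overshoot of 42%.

From %OS = 100·exp(−πζ/√(1−ζ²)) = 42%, ζ = −ln(0.42)/√(π²+ln²(0.42)) = 0.2662.
Characteristic equation s² + 4.2s + 2.6K_p = 0 gives ζ = 4.2/(2√(2.6K_p)).
Setting ζ = 0.2662: √(2.6K_p) = 4.2/(2·0.2662) = 7.89, so K_p = 62.25/2.6 = 23.9.

K_p = 23.9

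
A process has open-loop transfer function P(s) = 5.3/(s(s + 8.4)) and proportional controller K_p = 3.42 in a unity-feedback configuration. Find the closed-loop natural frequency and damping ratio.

The closed-loop denominator is s(s+8.4) + 3.42·5.3 = s² + 8.4s + 18.13.
So ω_n² = 18.13 ⇒ ω_n = 4.257 rad/s, and ζ = 8.4/(2ω_n) = 0.987.

ω_n = 4.26 rad/s, ζ = 0.987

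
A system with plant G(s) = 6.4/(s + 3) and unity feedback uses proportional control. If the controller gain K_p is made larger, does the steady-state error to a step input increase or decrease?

decrease

e_ss = 1/(1 + K_p·G(0)); a larger K_p raises the denominator, so e_ss decreases.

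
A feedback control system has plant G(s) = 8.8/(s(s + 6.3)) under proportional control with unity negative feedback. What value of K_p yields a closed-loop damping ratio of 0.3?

K_p = 12.5

Closed-loop characteristic equation: s² + 6.3s + K_p·8.8 = 0.
So ω_n = √(8.8K_p) and 2ζω_n = 6.3, giving ζ = 6.3/(2√(8.8K_p)).
Setting ζ = 0.3: √(8.8K_p) = 6.3/(2·0.3) = 10.5, so K_p = 110.2/8.8 = 12.5.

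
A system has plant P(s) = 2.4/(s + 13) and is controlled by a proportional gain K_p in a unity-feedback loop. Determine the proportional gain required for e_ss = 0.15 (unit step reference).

Steady-state error for a unit step on this type-0 loop is 1/(1 + K_p·P(0)).
P(0) = 0.1846. Require 1/(1 + K_p·0.1846) = 0.15, so 1 + 0.1846·K_p = 6.667.
K_p = (6.667 − 1)/0.1846 = 30.7.

K_p = 30.7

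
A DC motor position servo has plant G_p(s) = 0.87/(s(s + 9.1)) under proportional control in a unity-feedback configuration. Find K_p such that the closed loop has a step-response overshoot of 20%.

From %OS = 100·exp(−πζ/√(1−ζ²)) = 20%, ζ = −ln(0.2)/√(π²+ln²(0.2)) = 0.4559.
Characteristic equation s² + 9.1s + 0.87K_p = 0 gives ζ = 9.1/(2√(0.87K_p)).
Setting ζ = 0.4559: √(0.87K_p) = 9.1/(2·0.4559) = 9.979, so K_p = 99.58/0.87 = 114.

K_p = 114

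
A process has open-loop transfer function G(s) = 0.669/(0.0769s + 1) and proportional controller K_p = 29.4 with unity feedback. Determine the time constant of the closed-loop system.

Closed loop: T(s) = K_p·G/(1+K_p·G) = 19.67/(0.0769s + 1 + 19.67), with pole at s = −(1 + 19.67)/0.0769 = −268.8.
Closed-loop time constant τ = 1/268.8 = 0.00372 s.

τ = 0.00372 s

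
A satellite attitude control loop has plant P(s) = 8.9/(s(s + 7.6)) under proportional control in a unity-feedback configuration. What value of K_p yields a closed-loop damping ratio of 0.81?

K_p = 2.47

Closed-loop characteristic equation: s² + 7.6s + K_p·8.9 = 0.
So ω_n = √(8.9K_p) and 2ζω_n = 7.6, giving ζ = 7.6/(2√(8.9K_p)).
Setting ζ = 0.81: √(8.9K_p) = 7.6/(2·0.81) = 4.691, so K_p = 22.01/8.9 = 2.47.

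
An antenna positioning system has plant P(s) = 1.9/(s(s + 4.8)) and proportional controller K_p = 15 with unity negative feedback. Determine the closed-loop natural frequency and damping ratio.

ω_n = 5.34 rad/s, ζ = 0.45

1 + K_p·P(s) = 0 gives s² + 4.8s + 28.5 = 0.
Matching s² + 2ζω_n s + ω_n²: ω_n = √28.5 = 5.339 rad/s and 2ζω_n = 4.8, so ζ = 4.8/(2·5.339) = 0.45.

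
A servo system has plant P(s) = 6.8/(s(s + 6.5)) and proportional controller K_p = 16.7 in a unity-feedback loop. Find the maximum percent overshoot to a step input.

36.6%

Closed-loop characteristic equation: s² + 6.5s + 113.6 = 0, so ω_n = 10.66 rad/s and ζ = 6.5/(2·10.66) = 0.305.
%OS = 100·exp(−πζ/√(1−ζ²)) = 100·exp(−π·0.305/√0.907) = 36.6%.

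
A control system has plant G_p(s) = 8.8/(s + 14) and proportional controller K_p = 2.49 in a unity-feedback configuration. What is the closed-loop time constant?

τ = 0.0278 s

Closed-loop transfer function: T(s) = K_p·G_p(s)/(1 + K_p·G_p(s)) = 21.91/(s + 14 + 21.91) = 21.91/(s + 35.91).
Time constant τ = 1/35.91 = 0.0278 s.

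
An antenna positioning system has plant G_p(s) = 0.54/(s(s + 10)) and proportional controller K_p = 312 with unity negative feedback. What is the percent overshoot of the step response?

26.9%

From 1 + K_pG_p(s) = 0: s² + 10s + 168.5 = 0 ⇒ ω_n = 12.98, ζ = 0.3852.
%OS = 100·exp(−πζ/√(1−ζ²)) = 100·exp(−π·0.3852/√0.8516) = 26.9%.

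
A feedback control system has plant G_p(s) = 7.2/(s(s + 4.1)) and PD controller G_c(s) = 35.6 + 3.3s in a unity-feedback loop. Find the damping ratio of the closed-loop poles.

ζ = 0.87

Forward path: (35.6 + 3.3s)·7.2/(s(s+4.1)). The closed-loop characteristic equation is s² + (4.1 + 7.2·3.3)s + 7.2·35.6 = 0.
That is s² + 27.86s + 256.3 = 0, so ω_n = 16.01 rad/s and ζ = 27.86/(2·16.01) = 0.8701.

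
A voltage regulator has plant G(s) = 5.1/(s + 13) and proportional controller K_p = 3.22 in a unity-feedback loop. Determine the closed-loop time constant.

τ = 0.034 s

Closed-loop transfer function: T(s) = K_p·G(s)/(1 + K_p·G(s)) = 16.42/(s + 13 + 16.42) = 16.42/(s + 29.42).
Time constant τ = 1/29.42 = 0.034 s.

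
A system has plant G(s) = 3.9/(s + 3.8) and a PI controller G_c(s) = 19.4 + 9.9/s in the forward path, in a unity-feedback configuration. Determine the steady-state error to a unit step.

The open loop G_c(s)G(s) has a pole at the origin (type 1), so the static position error constant is infinite and e_ss = 1/(1+∞) = 0.

0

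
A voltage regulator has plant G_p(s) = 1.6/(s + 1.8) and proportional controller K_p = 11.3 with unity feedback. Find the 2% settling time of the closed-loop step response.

T_s ≈ 0.201 s

Closed-loop transfer function: T(s) = K_p·G_p(s)/(1 + K_p·G_p(s)) = 18.08/(s + 1.8 + 18.08) = 18.08/(s + 19.88).
Time constant τ = 1/19.88 = 0.0503 s, so the 2% settling time is about 4τ = 0.201 s.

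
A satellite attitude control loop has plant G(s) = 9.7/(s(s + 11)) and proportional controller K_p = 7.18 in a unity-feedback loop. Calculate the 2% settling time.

T_s ≈ 0.727 s

Closed-loop characteristic equation: s² + 11s + 69.65 = 0, so ω_n = 8.345 rad/s and ζ = 11/(2·8.345) = 0.659.
2% settling time T_s ≈ 4/(ζω_n) = 4/5.5 = 0.727 s.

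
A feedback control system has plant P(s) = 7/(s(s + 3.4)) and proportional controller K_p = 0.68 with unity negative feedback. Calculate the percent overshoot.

2.01%

The closed-loop denominator s² + 3.4s + 4.76 gives ω_n = √4.76 = 2.182 and ζ = 3.4/(2ω_n) = 0.7792.
%OS = 100·exp(−πζ/√(1−ζ²)) = 100·exp(−π·0.7792/√0.3929) = 2.01%.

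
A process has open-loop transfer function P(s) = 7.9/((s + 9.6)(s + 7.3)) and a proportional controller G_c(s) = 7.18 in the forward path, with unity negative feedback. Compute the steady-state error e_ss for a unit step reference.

0.553

The loop is type 0. Static position error constant K_pos = G_c(0)·P(0) = 7.18·0.1127 = 0.8094.
Steady-state error to a unit step: e_ss = 1/(1+K_pos) = 1/1.809 = 0.553.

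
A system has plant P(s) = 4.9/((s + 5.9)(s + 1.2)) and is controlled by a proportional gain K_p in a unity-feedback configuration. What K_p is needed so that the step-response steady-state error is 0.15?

K_p = 8.19

Steady-state error for a unit step on this type-0 loop is 1/(1 + K_p·P(0)).
P(0) = 0.6921. Require 1/(1 + K_p·0.6921) = 0.15, so 1 + 0.6921·K_p = 6.667.
K_p = (6.667 − 1)/0.6921 = 8.19.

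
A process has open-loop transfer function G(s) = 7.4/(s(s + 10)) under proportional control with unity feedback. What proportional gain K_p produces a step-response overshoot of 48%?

From %OS = 100·exp(−πζ/√(1−ζ²)) = 48%, ζ = −ln(0.48)/√(π²+ln²(0.48)) = 0.2275.
Characteristic equation s² + 10s + 7.4K_p = 0 gives ζ = 10/(2√(7.4K_p)).
Setting ζ = 0.2275: √(7.4K_p) = 10/(2·0.2275) = 21.98, so K_p = 483/7.4 = 65.3.

K_p = 65.3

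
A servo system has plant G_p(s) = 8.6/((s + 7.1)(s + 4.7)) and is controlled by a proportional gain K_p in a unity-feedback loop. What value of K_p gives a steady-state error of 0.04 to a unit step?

The loop is type 0, so e_ss(step) = 1/(1 + K_pos) with K_pos = K_p·G_p(0).
G_p(0) = 0.2577. Require 1/(1 + K_p·0.2577) = 0.04, so 1 + 0.2577·K_p = 25.
K_p = (25 − 1)/0.2577 = 93.1.

K_p = 93.1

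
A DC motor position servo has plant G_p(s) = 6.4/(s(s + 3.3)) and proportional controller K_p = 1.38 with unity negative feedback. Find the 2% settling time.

Closed-loop characteristic equation: s² + 3.3s + 8.832 = 0, so ω_n = 2.972 rad/s and ζ = 3.3/(2·2.972) = 0.5552.
2% settling time T_s ≈ 4/(ζω_n) = 4/1.65 = 2.42 s.

T_s ≈ 2.42 s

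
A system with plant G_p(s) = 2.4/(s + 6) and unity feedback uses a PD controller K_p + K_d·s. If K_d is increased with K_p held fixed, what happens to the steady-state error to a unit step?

K_d affects only the transient (the s-coefficient); the DC loop gain, and hence e_ss, depends only on K_p.

unchanged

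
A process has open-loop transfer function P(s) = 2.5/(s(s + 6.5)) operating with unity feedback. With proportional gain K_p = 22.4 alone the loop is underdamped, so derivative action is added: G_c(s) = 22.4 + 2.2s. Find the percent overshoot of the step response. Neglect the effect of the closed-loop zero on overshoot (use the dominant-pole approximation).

1.48%

Forward path: (22.4 + 2.2s)·2.5/(s(s+6.5)). The closed-loop characteristic equation is s² + (6.5 + 2.5·2.2)s + 2.5·22.4 = 0.
That is s² + 12s + 56 = 0, so ω_n = 7.483 rad/s and ζ = 12/(2·7.483) = 0.8018.
%OS = 100·exp(−πζ/√(1−ζ²)) = 1.48%.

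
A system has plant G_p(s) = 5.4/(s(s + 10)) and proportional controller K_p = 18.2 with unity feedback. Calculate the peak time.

T_p = 0.367 s

The closed-loop denominator s² + 10s + 98.28 gives ω_n = √98.28 = 9.914 and ζ = 10/(2ω_n) = 0.5044.
Damped frequency ω_d = ω_n√(1−ζ²) = 8.56 rad/s, so peak time T_p = π/ω_d = 0.367 s.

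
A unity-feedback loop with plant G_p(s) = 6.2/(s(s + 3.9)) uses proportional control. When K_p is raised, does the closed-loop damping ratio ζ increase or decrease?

ζ = 3.9/(2√(6.2K_p)); increasing K_p raises the denominator, so ζ falls.

decrease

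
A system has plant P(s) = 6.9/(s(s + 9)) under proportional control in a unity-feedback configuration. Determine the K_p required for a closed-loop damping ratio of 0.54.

Closed-loop characteristic equation: s² + 9s + K_p·6.9 = 0.
So ω_n = √(6.9K_p) and 2ζω_n = 9, giving ζ = 9/(2√(6.9K_p)).
Setting ζ = 0.54: √(6.9K_p) = 9/(2·0.54) = 8.333, so K_p = 69.44/6.9 = 10.1.

K_p = 10.1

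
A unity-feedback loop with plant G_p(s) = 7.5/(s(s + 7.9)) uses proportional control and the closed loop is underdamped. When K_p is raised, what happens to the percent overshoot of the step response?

increase

Characteristic equation s² + 7.9s + K_p·7.5 = 0: raising K_p raises ω_n while 2ζω_n = 7.9 is fixed, so ζ falls and overshoot grows.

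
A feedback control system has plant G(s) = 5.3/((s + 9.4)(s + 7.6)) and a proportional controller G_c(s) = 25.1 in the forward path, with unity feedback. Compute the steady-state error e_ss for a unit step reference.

0.349

The loop is type 0. Static position error constant K_pos = G_c(0)·G(0) = 25.1·0.07419 = 1.862.
Steady-state error to a unit step: e_ss = 1/(1+K_pos) = 1/2.862 = 0.349.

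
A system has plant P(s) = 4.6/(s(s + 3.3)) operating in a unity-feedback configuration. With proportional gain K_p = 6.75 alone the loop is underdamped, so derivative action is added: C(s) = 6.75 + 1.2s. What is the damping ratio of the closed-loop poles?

ζ = 0.791

Forward path: (6.75 + 1.2s)·4.6/(s(s+3.3)). The closed-loop characteristic equation is s² + (3.3 + 4.6·1.2)s + 4.6·6.75 = 0.
That is s² + 8.82s + 31.05 = 0, so ω_n = 5.572 rad/s and ζ = 8.82/(2·5.572) = 0.7914.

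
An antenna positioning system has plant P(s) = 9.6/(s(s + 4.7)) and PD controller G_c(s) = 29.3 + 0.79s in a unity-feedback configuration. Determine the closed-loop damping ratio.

Forward path: (29.3 + 0.79s)·9.6/(s(s+4.7)). The closed-loop characteristic equation is s² + (4.7 + 9.6·0.79)s + 9.6·29.3 = 0.
That is s² + 12.28s + 281.3 = 0, so ω_n = 16.77 rad/s and ζ = 12.28/(2·16.77) = 0.3662.

ζ = 0.366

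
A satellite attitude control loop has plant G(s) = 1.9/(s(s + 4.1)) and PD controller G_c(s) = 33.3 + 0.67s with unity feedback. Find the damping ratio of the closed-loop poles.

Forward path: (33.3 + 0.67s)·1.9/(s(s+4.1)). The closed-loop characteristic equation is s² + (4.1 + 1.9·0.67)s + 1.9·33.3 = 0.
That is s² + 5.373s + 63.27 = 0, so ω_n = 7.954 rad/s and ζ = 5.373/(2·7.954) = 0.3377.

ζ = 0.338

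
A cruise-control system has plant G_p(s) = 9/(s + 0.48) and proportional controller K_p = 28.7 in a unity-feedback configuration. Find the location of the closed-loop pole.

s = -258.8

Closed-loop transfer function: T(s) = K_p·G_p(s)/(1 + K_p·G_p(s)) = 258.3/(s + 0.48 + 258.3) = 258.3/(s + 258.8).
The closed-loop pole is at s = −258.8.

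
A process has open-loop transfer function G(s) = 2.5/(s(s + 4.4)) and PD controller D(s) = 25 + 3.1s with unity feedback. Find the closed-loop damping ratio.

ζ = 0.768

Forward path: (25 + 3.1s)·2.5/(s(s+4.4)). The closed-loop characteristic equation is s² + (4.4 + 2.5·3.1)s + 2.5·25 = 0.
That is s² + 12.15s + 62.5 = 0, so ω_n = 7.906 rad/s and ζ = 12.15/(2·7.906) = 0.7684.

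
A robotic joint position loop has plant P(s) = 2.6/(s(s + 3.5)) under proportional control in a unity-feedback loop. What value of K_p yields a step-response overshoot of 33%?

From %OS = 100·exp(−πζ/√(1−ζ²)) = 33%, ζ = −ln(0.33)/√(π²+ln²(0.33)) = 0.3328.
Characteristic equation s² + 3.5s + 2.6K_p = 0 gives ζ = 3.5/(2√(2.6K_p)).
Setting ζ = 0.3328: √(2.6K_p) = 3.5/(2·0.3328) = 5.259, so K_p = 27.65/2.6 = 10.6.

K_p = 10.6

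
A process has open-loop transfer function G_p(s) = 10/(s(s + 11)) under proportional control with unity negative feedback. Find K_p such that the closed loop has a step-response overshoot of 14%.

K_p = 10.7

From %OS = 100·exp(−πζ/√(1−ζ²)) = 14%, ζ = −ln(0.14)/√(π²+ln²(0.14)) = 0.5305.
Characteristic equation s² + 11s + 10K_p = 0 gives ζ = 11/(2√(10K_p)).
Setting ζ = 0.5305: √(10K_p) = 11/(2·0.5305) = 10.37, so K_p = 107.5/10 = 10.7.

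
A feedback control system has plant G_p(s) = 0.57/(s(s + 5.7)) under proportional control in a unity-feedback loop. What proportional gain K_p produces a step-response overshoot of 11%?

K_p = 43.1

From %OS = 100·exp(−πζ/√(1−ζ²)) = 11%, ζ = −ln(0.11)/√(π²+ln²(0.11)) = 0.5749.
Characteristic equation s² + 5.7s + 0.57K_p = 0 gives ζ = 5.7/(2√(0.57K_p)).
Setting ζ = 0.5749: √(0.57K_p) = 5.7/(2·0.5749) = 4.957, so K_p = 24.58/0.57 = 43.1.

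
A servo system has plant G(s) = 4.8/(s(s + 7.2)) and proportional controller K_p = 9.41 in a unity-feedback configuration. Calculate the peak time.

From 1 + K_pG(s) = 0: s² + 7.2s + 45.17 = 0 ⇒ ω_n = 6.721, ζ = 0.5357.
Damped frequency ω_d = ω_n√(1−ζ²) = 5.675 rad/s, so peak time T_p = π/ω_d = 0.554 s.

T_p = 0.554 s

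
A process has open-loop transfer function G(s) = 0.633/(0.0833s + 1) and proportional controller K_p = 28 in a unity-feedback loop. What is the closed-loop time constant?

τ = 0.00445 s

Closed loop: T(s) = K_p·G/(1+K_p·G) = 17.72/(0.0833s + 1 + 17.72), with pole at s = −(1 + 17.72)/0.0833 = −224.8.
Closed-loop time constant τ = 1/224.8 = 0.00445 s.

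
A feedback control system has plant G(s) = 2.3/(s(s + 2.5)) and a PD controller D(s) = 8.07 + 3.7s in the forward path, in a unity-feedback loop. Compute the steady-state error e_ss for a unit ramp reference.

0.135

The loop has one pole at the origin (type 1). Velocity error constant K_v = lim_{s→0} s·D(s)G(s) = 8.07·2.3/2.5 = 7.424.
Steady-state error to a unit ramp: e_ss = 1/K_v = 0.135.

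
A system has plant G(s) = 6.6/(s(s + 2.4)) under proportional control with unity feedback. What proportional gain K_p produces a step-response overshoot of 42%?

From %OS = 100·exp(−πζ/√(1−ζ²)) = 42%, ζ = −ln(0.42)/√(π²+ln²(0.42)) = 0.2662.
Characteristic equation s² + 2.4s + 6.6K_p = 0 gives ζ = 2.4/(2√(6.6K_p)).
Setting ζ = 0.2662: √(6.6K_p) = 2.4/(2·0.2662) = 4.508, so K_p = 20.33/6.6 = 3.08.

K_p = 3.08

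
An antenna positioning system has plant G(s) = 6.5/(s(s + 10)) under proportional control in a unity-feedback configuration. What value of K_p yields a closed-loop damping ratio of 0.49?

Closed-loop characteristic equation: s² + 10s + K_p·6.5 = 0.
So ω_n = √(6.5K_p) and 2ζω_n = 10, giving ζ = 10/(2√(6.5K_p)).
Setting ζ = 0.49: √(6.5K_p) = 10/(2·0.49) = 10.2, so K_p = 104.1/6.5 = 16.

K_p = 16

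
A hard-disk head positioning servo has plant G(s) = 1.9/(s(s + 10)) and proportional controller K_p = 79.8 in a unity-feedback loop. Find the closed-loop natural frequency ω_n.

The closed-loop denominator is s(s+10) + 79.8·1.9 = s² + 10s + 151.6.
So ω_n² = 151.6 ⇒ ω_n = 12.31 rad/s, and ζ = 10/(2ω_n) = 0.406.

ω_n = 12.3 rad/s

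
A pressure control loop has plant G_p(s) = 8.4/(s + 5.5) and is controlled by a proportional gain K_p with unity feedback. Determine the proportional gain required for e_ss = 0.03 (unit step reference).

K_p = 21.2

Steady-state error for a unit step on this type-0 loop is 1/(1 + K_p·G_p(0)).
G_p(0) = 1.527. Require 1/(1 + K_p·1.527) = 0.03, so 1 + 1.527·K_p = 33.33.
K_p = (33.33 − 1)/1.527 = 21.2.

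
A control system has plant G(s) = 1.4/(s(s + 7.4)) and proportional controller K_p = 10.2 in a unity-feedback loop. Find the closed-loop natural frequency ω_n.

ω_n = 3.78 rad/s

With unity feedback the closed-loop characteristic equation is s² + 7.4s + 10.2·1.4 = s² + 7.4s + 14.28 = 0.
So ω_n² = 14.28 ⇒ ω_n = 3.779 rad/s, and ζ = 7.4/(2ω_n) = 0.979.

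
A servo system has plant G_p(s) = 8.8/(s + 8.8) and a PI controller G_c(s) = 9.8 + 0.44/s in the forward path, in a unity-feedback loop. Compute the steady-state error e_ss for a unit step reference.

The open loop G_c(s)G_p(s) has a pole at the origin (type 1), so the static position error constant is infinite and e_ss = 1/(1+∞) = 0.

0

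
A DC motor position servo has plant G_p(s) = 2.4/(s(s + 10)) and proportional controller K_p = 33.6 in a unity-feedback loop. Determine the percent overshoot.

The closed-loop denominator s² + 10s + 80.64 gives ω_n = √80.64 = 8.98 and ζ = 10/(2ω_n) = 0.5568.
%OS = 100·exp(−πζ/√(1−ζ²)) = 100·exp(−π·0.5568/√0.69) = 12.2%.

12.2%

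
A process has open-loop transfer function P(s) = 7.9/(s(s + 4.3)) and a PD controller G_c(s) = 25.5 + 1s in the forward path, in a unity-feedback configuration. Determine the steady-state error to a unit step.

0

The open loop G_c(s)P(s) has a pole at the origin (type 1), so the static position error constant is infinite and e_ss = 1/(1+∞) = 0.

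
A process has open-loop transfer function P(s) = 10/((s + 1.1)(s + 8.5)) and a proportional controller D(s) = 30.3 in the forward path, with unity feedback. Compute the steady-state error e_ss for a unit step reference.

0.0299

The loop is type 0. Static position error constant K_pos = D(0)·P(0) = 30.3·1.07 = 32.41.
Steady-state error to a unit step: e_ss = 1/(1+K_pos) = 1/33.41 = 0.0299.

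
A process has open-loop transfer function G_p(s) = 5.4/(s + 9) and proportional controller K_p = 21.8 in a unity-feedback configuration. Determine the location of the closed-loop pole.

Closed-loop transfer function: T(s) = K_p·G_p(s)/(1 + K_p·G_p(s)) = 117.7/(s + 9 + 117.7) = 117.7/(s + 126.7).
The closed-loop pole is at s = −126.7.

s = -126.7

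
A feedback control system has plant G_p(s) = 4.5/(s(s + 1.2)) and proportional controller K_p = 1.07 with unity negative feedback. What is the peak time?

T_p = 1.49 s

Closed-loop characteristic equation: s² + 1.2s + 4.815 = 0, so ω_n = 2.194 rad/s and ζ = 1.2/(2·2.194) = 0.2734.
Damped frequency ω_d = ω_n√(1−ζ²) = 2.111 rad/s, so peak time T_p = π/ω_d = 1.49 s.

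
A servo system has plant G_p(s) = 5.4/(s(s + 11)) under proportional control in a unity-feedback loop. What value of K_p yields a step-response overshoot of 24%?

From %OS = 100·exp(−πζ/√(1−ζ²)) = 24%, ζ = −ln(0.24)/√(π²+ln²(0.24)) = 0.4136.
Characteristic equation s² + 11s + 5.4K_p = 0 gives ζ = 11/(2√(5.4K_p)).
Setting ζ = 0.4136: √(5.4K_p) = 11/(2·0.4136) = 13.3, so K_p = 176.8/5.4 = 32.7.

K_p = 32.7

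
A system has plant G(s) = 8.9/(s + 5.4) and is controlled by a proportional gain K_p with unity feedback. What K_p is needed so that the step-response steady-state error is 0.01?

For a type-0 loop with proportional control, e_ss = 1/(1 + K_p·G(0)).
G(0) = 1.648. Require 1/(1 + K_p·1.648) = 0.01, so 1 + 1.648·K_p = 100.
K_p = (100 − 1)/1.648 = 60.1.

K_p = 60.1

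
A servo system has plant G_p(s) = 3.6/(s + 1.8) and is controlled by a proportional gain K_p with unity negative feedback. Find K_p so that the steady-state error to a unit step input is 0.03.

The loop is type 0, so e_ss(step) = 1/(1 + K_pos) with K_pos = K_p·G_p(0).
G_p(0) = 2. Require 1/(1 + K_p·2) = 0.03, so 1 + 2·K_p = 33.33.
K_p = (33.33 − 1)/2 = 16.2.

K_p = 16.2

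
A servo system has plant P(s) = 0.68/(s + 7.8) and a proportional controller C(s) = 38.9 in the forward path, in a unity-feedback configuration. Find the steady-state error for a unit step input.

0.228

The loop is type 0. Static position error constant K_pos = C(0)·P(0) = 38.9·0.08718 = 3.391.
Steady-state error to a unit step: e_ss = 1/(1+K_pos) = 1/4.391 = 0.228.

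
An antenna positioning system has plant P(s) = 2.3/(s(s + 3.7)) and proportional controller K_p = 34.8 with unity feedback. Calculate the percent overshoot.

Closed-loop characteristic equation: s² + 3.7s + 80.04 = 0, so ω_n = 8.947 rad/s and ζ = 3.7/(2·8.947) = 0.2068.
%OS = 100·exp(−πζ/√(1−ζ²)) = 100·exp(−π·0.2068/√0.9572) = 51.5%.

51.5%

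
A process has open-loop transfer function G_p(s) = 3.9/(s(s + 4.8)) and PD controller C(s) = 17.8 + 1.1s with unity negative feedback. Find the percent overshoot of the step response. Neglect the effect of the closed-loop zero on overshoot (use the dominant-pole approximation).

12.9%

Forward path: (17.8 + 1.1s)·3.9/(s(s+4.8)). The closed-loop characteristic equation is s² + (4.8 + 3.9·1.1)s + 3.9·17.8 = 0.
That is s² + 9.09s + 69.42 = 0, so ω_n = 8.332 rad/s and ζ = 9.09/(2·8.332) = 0.5455.
%OS = 100·exp(−πζ/√(1−ζ²)) = 12.9%.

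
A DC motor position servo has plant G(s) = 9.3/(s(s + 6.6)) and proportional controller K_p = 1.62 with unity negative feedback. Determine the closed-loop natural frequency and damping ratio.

The closed-loop denominator is s(s+6.6) + 1.62·9.3 = s² + 6.6s + 15.07.
So ω_n² = 15.07 ⇒ ω_n = 3.881 rad/s, and ζ = 6.6/(2ω_n) = 0.85.

ω_n = 3.88 rad/s, ζ = 0.85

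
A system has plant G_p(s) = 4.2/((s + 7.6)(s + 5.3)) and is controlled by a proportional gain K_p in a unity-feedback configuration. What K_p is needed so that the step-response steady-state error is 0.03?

Steady-state error for a unit step on this type-0 loop is 1/(1 + K_p·G_p(0)).
G_p(0) = 0.1043. Require 1/(1 + K_p·0.1043) = 0.03, so 1 + 0.1043·K_p = 33.33.
K_p = (33.33 − 1)/0.1043 = 310.

K_p = 310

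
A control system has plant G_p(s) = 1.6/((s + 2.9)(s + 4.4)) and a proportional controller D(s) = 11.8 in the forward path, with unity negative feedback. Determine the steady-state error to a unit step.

0.403

The loop is type 0. Static position error constant K_pos = D(0)·G_p(0) = 11.8·0.1254 = 1.48.
Steady-state error to a unit step: e_ss = 1/(1+K_pos) = 1/2.48 = 0.403.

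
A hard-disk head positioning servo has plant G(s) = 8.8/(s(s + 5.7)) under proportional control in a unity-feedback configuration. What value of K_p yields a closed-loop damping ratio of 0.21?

Closed-loop characteristic equation: s² + 5.7s + K_p·8.8 = 0.
So ω_n = √(8.8K_p) and 2ζω_n = 5.7, giving ζ = 5.7/(2√(8.8K_p)).
Setting ζ = 0.21: √(8.8K_p) = 5.7/(2·0.21) = 13.57, so K_p = 184.2/8.8 = 20.9.

K_p = 20.9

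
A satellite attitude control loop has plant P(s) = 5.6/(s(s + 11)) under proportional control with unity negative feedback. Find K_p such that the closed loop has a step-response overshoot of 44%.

From %OS = 100·exp(−πζ/√(1−ζ²)) = 44%, ζ = −ln(0.44)/√(π²+ln²(0.44)) = 0.2528.
Characteristic equation s² + 11s + 5.6K_p = 0 gives ζ = 11/(2√(5.6K_p)).
Setting ζ = 0.2528: √(5.6K_p) = 11/(2·0.2528) = 21.75, so K_p = 473.2/5.6 = 84.5.

K_p = 84.5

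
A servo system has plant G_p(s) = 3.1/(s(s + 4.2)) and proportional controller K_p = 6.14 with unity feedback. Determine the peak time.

T_p = 0.822 s

From 1 + K_pG_p(s) = 0: s² + 4.2s + 19.03 = 0 ⇒ ω_n = 4.363, ζ = 0.4813.
Damped frequency ω_d = ω_n√(1−ζ²) = 3.824 rad/s, so peak time T_p = π/ω_d = 0.822 s.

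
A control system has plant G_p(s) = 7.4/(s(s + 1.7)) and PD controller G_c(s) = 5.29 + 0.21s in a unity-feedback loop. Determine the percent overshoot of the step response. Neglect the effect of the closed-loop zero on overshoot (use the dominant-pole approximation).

42.9%

Forward path: (5.29 + 0.21s)·7.4/(s(s+1.7)). The closed-loop characteristic equation is s² + (1.7 + 7.4·0.21)s + 7.4·5.29 = 0.
That is s² + 3.254s + 39.15 = 0, so ω_n = 6.257 rad/s and ζ = 3.254/(2·6.257) = 0.26.
%OS = 100·exp(−πζ/√(1−ζ²)) = 42.9%.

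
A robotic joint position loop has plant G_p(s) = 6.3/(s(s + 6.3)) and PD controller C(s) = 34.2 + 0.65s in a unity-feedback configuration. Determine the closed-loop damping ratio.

ζ = 0.354

Forward path: (34.2 + 0.65s)·6.3/(s(s+6.3)). The closed-loop characteristic equation is s² + (6.3 + 6.3·0.65)s + 6.3·34.2 = 0.
That is s² + 10.39s + 215.5 = 0, so ω_n = 14.68 rad/s and ζ = 10.39/(2·14.68) = 0.3541.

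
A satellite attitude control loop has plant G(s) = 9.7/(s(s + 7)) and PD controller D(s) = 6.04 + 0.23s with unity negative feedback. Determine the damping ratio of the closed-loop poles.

Forward path: (6.04 + 0.23s)·9.7/(s(s+7)). The closed-loop characteristic equation is s² + (7 + 9.7·0.23)s + 9.7·6.04 = 0.
That is s² + 9.231s + 58.59 = 0, so ω_n = 7.654 rad/s and ζ = 9.231/(2·7.654) = 0.603.

ζ = 0.603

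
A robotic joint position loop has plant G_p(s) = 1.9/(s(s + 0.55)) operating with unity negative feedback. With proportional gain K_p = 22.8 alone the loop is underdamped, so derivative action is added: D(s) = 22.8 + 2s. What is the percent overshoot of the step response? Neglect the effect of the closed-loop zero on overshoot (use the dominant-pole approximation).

33.3%

Forward path: (22.8 + 2s)·1.9/(s(s+0.55)). The closed-loop characteristic equation is s² + (0.55 + 1.9·2)s + 1.9·22.8 = 0.
That is s² + 4.35s + 43.32 = 0, so ω_n = 6.582 rad/s and ζ = 4.35/(2·6.582) = 0.3305.
%OS = 100·exp(−πζ/√(1−ζ²)) = 33.3%.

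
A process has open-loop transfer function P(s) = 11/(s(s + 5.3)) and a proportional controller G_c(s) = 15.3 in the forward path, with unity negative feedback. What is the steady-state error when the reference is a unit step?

0

The open loop G_c(s)P(s) has a pole at the origin (type 1), so the static position error constant is infinite and e_ss = 1/(1+∞) = 0.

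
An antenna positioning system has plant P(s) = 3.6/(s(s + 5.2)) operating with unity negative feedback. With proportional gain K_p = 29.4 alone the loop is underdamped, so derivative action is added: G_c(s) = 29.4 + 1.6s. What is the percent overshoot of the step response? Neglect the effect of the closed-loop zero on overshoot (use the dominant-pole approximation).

13.8%

Forward path: (29.4 + 1.6s)·3.6/(s(s+5.2)). The closed-loop characteristic equation is s² + (5.2 + 3.6·1.6)s + 3.6·29.4 = 0.
That is s² + 10.96s + 105.8 = 0, so ω_n = 10.29 rad/s and ζ = 10.96/(2·10.29) = 0.5327.
%OS = 100·exp(−πζ/√(1−ζ²)) = 13.8%.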